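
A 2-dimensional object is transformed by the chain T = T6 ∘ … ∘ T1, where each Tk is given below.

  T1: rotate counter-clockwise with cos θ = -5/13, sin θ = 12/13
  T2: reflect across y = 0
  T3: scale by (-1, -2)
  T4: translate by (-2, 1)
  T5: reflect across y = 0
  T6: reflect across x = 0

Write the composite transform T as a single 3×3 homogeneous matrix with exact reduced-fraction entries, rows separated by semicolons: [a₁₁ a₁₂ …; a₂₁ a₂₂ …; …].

T1 = [-5/13 -12/13 0; 12/13 -5/13 0; 0 0 1]
T2·T1 = [-5/13 -12/13 0; -12/13 5/13 0; 0 0 1]
T3·…·T1 = [5/13 12/13 0; 24/13 -10/13 0; 0 0 1]
T4·…·T1 = [5/13 12/13 -2; 24/13 -10/13 1; 0 0 1]
T5·…·T1 = [5/13 12/13 -2; -24/13 10/13 -1; 0 0 1]
T6·…·T1 = [-5/13 -12/13 2; -24/13 10/13 -1; 0 0 1]

T = [-5/13 -12/13 2; -24/13 10/13 -1; 0 0 1]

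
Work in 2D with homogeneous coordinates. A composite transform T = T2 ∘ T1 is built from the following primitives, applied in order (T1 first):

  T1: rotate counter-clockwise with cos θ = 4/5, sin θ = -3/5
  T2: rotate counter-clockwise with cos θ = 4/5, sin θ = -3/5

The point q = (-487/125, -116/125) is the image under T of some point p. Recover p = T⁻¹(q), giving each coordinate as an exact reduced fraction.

T1 = [4/5 3/5 0; -3/5 4/5 0; 0 0 1]
T2·T1 = [7/25 24/25 0; -24/25 7/25 0; 0 0 1]
det M = 1; M⁻¹ = [7/25 -24/25 0; 24/25 7/25 0; 0 0 1]
M⁻¹ · (-487/125, -116/125)ᵀ = (-1/5, -4)ᵀ

p = (-1/5, -4)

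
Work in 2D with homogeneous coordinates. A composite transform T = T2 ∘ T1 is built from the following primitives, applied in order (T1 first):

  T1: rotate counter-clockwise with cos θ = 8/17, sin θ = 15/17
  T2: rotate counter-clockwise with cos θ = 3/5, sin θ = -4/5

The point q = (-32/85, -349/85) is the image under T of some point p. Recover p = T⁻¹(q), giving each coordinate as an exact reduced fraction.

T1 = [8/17 -15/17 0; 15/17 8/17 0; 0 0 1]
T2·T1 = [84/85 -13/85 0; 13/85 84/85 0; 0 0 1]
det M = 1; M⁻¹ = [84/85 13/85 0; -13/85 84/85 0; 0 0 1]
M⁻¹ · (-32/85, -349/85)ᵀ = (-1, -4)ᵀ

p = (-1, -4)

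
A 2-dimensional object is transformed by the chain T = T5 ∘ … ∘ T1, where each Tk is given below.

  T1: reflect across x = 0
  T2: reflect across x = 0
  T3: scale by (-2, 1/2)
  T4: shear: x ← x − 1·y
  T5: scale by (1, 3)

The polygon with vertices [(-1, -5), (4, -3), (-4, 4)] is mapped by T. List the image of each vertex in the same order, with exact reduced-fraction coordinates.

image vertices: (9/2, -15/2), (-13/2, -9/2), (6, 6)

T1 reflect across x = 0: (-1, -5) → (1, -5); (4, -3) → (-4, -3); (-4, 4) → (4, 4)
T2 reflect across x = 0: (1, -5) → (-1, -5); (-4, -3) → (4, -3); (4, 4) → (-4, 4)
T3 scale by (-2, 1/2): (-1, -5) → (2, -5/2); (4, -3) → (-8, -3/2); (-4, 4) → (8, 2)
T4 shear: x ← x − 1·y: (2, -5/2) → (9/2, -5/2); (-8, -3/2) → (-13/2, -3/2); (8, 2) → (6, 2)
T5 scale by (1, 3): (9/2, -5/2) → (9/2, -15/2); (-13/2, -3/2) → (-13/2, -9/2); (6, 2) → (6, 6)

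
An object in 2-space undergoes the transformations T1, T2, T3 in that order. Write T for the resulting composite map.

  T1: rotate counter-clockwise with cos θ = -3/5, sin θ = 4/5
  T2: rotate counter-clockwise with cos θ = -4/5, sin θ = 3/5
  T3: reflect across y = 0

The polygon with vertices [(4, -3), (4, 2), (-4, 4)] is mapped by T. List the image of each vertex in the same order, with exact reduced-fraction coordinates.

image vertices: (-3, 4), (2, 4), (4, -4)

T1 rotate counter-clockwise with cos θ = -3/5, sin θ = 4/5: (4, -3) → (0, 5); (4, 2) → (-4, 2); (-4, 4) → (-4/5, -28/5)
T2 rotate counter-clockwise with cos θ = -4/5, sin θ = 3/5: (0, 5) → (-3, -4); (-4, 2) → (2, -4); (-4/5, -28/5) → (4, 4)
T3 reflect across y = 0: (-3, -4) → (-3, 4); (2, -4) → (2, 4); (4, 4) → (4, -4)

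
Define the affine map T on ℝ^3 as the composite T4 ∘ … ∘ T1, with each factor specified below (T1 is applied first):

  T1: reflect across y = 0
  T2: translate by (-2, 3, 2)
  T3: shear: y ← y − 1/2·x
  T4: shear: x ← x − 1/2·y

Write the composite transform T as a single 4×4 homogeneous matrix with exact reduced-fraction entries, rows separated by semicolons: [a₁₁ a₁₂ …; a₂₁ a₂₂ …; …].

T1 = [1 0 0 0; 0 -1 0 0; 0 0 1 0; 0 0 0 1]
T2·T1 = [1 0 0 -2; 0 -1 0 3; 0 0 1 2; 0 0 0 1]
T3·…·T1 = [1 0 0 -2; -1/2 -1 0 4; 0 0 1 2; 0 0 0 1]
T4·…·T1 = [5/4 1/2 0 -4; -1/2 -1 0 4; 0 0 1 2; 0 0 0 1]

T = [5/4 1/2 0 -4; -1/2 -1 0 4; 0 0 1 2; 0 0 0 1]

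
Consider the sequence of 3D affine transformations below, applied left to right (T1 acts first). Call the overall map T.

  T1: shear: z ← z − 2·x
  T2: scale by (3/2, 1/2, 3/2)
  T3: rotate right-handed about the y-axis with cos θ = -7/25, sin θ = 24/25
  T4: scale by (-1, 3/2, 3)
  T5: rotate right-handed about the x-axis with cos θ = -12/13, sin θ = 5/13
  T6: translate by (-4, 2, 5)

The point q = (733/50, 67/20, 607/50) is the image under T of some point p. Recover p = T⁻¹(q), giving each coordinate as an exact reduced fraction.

T1 = [1 0 0 0; 0 1 0 0; -2 0 1 0; 0 0 0 1]
T2·T1 = [3/2 0 0 0; 0 1/2 0 0; -3 0 3/2 0; 0 0 0 1]
T3·…·T1 = [-33/10 0 36/25 0; 0 1/2 0 0; -3/5 0 -21/50 0; 0 0 0 1]
T4·…·T1 = [33/10 0 -36/25 0; 0 3/4 0 0; -9/5 0 -63/50 0; 0 0 0 1]
T5·…·T1 = [33/10 0 -36/25 0; 9/13 -9/13 63/130 0; 108/65 15/52 378/325 0; 0 0 0 1]
T6·…·T1 = [33/10 0 -36/25 -4; 9/13 -9/13 63/130 2; 108/65 15/52 378/325 5; 0 0 0 1]
det M = -81/16; M⁻¹ = [14/75 16/195 64/325 -392/975; 0 -16/13 20/39 -4/39; -4/15 22/117 88/195 -2164/585; 0 0 0 1]
M⁻¹ · (733/50, 67/20, 607/50)ᵀ = (5, 2, -3/2)ᵀ

p = (5, 2, -3/2)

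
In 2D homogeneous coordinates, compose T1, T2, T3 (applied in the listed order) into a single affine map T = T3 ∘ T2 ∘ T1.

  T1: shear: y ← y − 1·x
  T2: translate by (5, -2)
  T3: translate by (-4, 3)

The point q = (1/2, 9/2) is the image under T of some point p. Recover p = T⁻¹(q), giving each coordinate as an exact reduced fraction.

T1 = [1 0 0; -1 1 0; 0 0 1]
T2·T1 = [1 0 5; -1 1 -2; 0 0 1]
T3·…·T1 = [1 0 1; -1 1 1; 0 0 1]
det M = 1; M⁻¹ = [1 0 -1; 1 1 -2; 0 0 1]
M⁻¹ · (1/2, 9/2)ᵀ = (-1/2, 3)ᵀ

p = (-1/2, 3)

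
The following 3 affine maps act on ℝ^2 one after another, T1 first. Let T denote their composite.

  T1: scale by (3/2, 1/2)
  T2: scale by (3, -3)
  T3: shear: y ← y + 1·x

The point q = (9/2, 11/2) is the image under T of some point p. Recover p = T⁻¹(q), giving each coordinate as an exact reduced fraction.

T1 = [3/2 0 0; 0 1/2 0; 0 0 1]
T2·T1 = [9/2 0 0; 0 -3/2 0; 0 0 1]
T3·…·T1 = [9/2 0 0; 9/2 -3/2 0; 0 0 1]
det M = -27/4; M⁻¹ = [2/9 0 0; 2/3 -2/3 0; 0 0 1]
M⁻¹ · (9/2, 11/2)ᵀ = (1, -2/3)ᵀ

p = (1, -2/3)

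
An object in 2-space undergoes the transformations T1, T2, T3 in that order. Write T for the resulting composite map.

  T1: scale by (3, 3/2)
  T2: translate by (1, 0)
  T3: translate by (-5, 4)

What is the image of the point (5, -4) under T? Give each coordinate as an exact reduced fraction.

T(p) = (11, -2)

T1 scale by (3, 3/2): (5, -4) → (15, -6)
T2 translate by (1, 0): (15, -6) → (16, -6)
T3 translate by (-5, 4): (16, -6) → (11, -2)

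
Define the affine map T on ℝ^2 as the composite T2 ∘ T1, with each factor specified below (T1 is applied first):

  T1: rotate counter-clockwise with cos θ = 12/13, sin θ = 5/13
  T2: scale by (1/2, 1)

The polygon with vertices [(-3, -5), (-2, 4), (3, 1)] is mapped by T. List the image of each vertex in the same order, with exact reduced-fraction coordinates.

image vertices: (-11/26, -75/13), (-22/13, 38/13), (31/26, 27/13)

T1 rotate counter-clockwise with cos θ = 12/13, sin θ = 5/13: (-3, -5) → (-11/13, -75/13); (-2, 4) → (-44/13, 38/13); (3, 1) → (31/13, 27/13)
T2 scale by (1/2, 1): (-11/13, -75/13) → (-11/26, -75/13); (-44/13, 38/13) → (-22/13, 38/13); (31/13, 27/13) → (31/26, 27/13)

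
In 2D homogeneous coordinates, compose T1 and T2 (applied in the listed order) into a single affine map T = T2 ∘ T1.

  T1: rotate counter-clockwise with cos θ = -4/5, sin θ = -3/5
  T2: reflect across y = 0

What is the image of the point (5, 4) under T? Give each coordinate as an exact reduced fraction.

T(p) = (-8/5, 31/5)

T1 rotate counter-clockwise with cos θ = -4/5, sin θ = -3/5: (5, 4) → (-8/5, -31/5)
T2 reflect across y = 0: (-8/5, -31/5) → (-8/5, 31/5)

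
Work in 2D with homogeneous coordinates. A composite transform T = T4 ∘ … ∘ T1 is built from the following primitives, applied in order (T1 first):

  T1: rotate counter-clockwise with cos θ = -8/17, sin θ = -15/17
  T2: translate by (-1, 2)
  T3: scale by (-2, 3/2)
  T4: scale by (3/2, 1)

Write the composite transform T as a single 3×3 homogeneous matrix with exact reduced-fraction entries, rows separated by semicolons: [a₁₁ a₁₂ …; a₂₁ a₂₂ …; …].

T = [24/17 -45/17 3; -45/34 -12/17 3; 0 0 1]

T1 = [-8/17 15/17 0; -15/17 -8/17 0; 0 0 1]
T2·T1 = [-8/17 15/17 -1; -15/17 -8/17 2; 0 0 1]
T3·…·T1 = [16/17 -30/17 2; -45/34 -12/17 3; 0 0 1]
T4·…·T1 = [24/17 -45/17 3; -45/34 -12/17 3; 0 0 1]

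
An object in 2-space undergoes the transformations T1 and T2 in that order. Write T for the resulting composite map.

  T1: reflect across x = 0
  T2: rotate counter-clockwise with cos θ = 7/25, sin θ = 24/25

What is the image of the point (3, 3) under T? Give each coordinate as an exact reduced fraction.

T(p) = (-93/25, -51/25)

T1 reflect across x = 0: (3, 3) → (-3, 3)
T2 rotate counter-clockwise with cos θ = 7/25, sin θ = 24/25: (-3, 3) → (-93/25, -51/25)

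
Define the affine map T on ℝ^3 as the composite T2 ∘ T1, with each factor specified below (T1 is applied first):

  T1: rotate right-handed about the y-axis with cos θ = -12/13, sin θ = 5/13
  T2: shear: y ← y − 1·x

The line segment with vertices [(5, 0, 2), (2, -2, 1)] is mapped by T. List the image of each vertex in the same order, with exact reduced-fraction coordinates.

image vertices: (-50/13, 50/13, -49/13), (-19/13, -7/13, -22/13)

T1 rotate right-handed about the y-axis with cos θ = -12/13, sin θ = 5/13: (5, 0, 2) → (-50/13, 0, -49/13); (2, -2, 1) → (-19/13, -2, -22/13)
T2 shear: y ← y − 1·x: (-50/13, 0, -49/13) → (-50/13, 50/13, -49/13); (-19/13, -2, -22/13) → (-19/13, -7/13, -22/13)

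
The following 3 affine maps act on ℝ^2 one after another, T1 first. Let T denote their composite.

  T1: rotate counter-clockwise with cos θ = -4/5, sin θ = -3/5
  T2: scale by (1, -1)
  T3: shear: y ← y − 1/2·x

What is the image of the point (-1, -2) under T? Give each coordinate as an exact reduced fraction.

T(p) = (-2/5, -2)

T1 rotate counter-clockwise with cos θ = -4/5, sin θ = -3/5: (-1, -2) → (-2/5, 11/5)
T2 scale by (1, -1): (-2/5, 11/5) → (-2/5, -11/5)
T3 shear: y ← y − 1/2·x: (-2/5, -11/5) → (-2/5, -2)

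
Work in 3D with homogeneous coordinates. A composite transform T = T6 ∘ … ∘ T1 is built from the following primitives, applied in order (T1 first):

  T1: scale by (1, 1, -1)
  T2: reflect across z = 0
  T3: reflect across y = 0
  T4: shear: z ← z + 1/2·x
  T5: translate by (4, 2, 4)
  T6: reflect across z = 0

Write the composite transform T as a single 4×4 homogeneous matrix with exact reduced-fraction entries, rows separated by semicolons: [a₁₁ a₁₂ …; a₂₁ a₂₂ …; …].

T = [1 0 0 4; 0 -1 0 2; -1/2 0 -1 -4; 0 0 0 1]

T1 = [1 0 0 0; 0 1 0 0; 0 0 -1 0; 0 0 0 1]
T2·T1 = [1 0 0 0; 0 1 0 0; 0 0 1 0; 0 0 0 1]
T3·…·T1 = [1 0 0 0; 0 -1 0 0; 0 0 1 0; 0 0 0 1]
T4·…·T1 = [1 0 0 0; 0 -1 0 0; 1/2 0 1 0; 0 0 0 1]
T5·…·T1 = [1 0 0 4; 0 -1 0 2; 1/2 0 1 4; 0 0 0 1]
T6·…·T1 = [1 0 0 4; 0 -1 0 2; -1/2 0 -1 -4; 0 0 0 1]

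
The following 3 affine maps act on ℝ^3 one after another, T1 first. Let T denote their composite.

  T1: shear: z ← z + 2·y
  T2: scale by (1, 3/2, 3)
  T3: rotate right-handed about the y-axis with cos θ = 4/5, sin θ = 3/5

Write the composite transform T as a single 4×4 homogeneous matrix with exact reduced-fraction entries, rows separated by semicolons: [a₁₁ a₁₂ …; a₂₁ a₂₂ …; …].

T = [4/5 18/5 9/5 0; 0 3/2 0 0; -3/5 24/5 12/5 0; 0 0 0 1]

T1 = [1 0 0 0; 0 1 0 0; 0 2 1 0; 0 0 0 1]
T2·T1 = [1 0 0 0; 0 3/2 0 0; 0 6 3 0; 0 0 0 1]
T3·…·T1 = [4/5 18/5 9/5 0; 0 3/2 0 0; -3/5 24/5 12/5 0; 0 0 0 1]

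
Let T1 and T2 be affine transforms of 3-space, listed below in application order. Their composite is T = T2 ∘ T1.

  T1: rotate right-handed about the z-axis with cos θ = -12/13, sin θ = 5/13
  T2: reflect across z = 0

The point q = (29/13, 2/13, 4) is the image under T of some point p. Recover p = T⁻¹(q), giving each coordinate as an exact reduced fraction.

T1 = [-12/13 -5/13 0 0; 5/13 -12/13 0 0; 0 0 1 0; 0 0 0 1]
T2·T1 = [-12/13 -5/13 0 0; 5/13 -12/13 0 0; 0 0 -1 0; 0 0 0 1]
det M = -1; M⁻¹ = [-12/13 5/13 0 0; -5/13 -12/13 0 0; 0 0 -1 0; 0 0 0 1]
M⁻¹ · (29/13, 2/13, 4)ᵀ = (-2, -1, -4)ᵀ

p = (-2, -1, -4)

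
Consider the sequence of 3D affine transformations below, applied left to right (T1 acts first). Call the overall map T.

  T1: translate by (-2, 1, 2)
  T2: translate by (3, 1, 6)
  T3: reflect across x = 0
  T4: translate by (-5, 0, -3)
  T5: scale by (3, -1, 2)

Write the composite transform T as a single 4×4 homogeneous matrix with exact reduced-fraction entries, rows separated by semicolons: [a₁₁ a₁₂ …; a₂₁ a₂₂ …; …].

T = [-3 0 0 -18; 0 -1 0 -2; 0 0 2 10; 0 0 0 1]

T1 = [1 0 0 -2; 0 1 0 1; 0 0 1 2; 0 0 0 1]
T2·T1 = [1 0 0 1; 0 1 0 2; 0 0 1 8; 0 0 0 1]
T3·…·T1 = [-1 0 0 -1; 0 1 0 2; 0 0 1 8; 0 0 0 1]
T4·…·T1 = [-1 0 0 -6; 0 1 0 2; 0 0 1 5; 0 0 0 1]
T5·…·T1 = [-3 0 0 -18; 0 -1 0 -2; 0 0 2 10; 0 0 0 1]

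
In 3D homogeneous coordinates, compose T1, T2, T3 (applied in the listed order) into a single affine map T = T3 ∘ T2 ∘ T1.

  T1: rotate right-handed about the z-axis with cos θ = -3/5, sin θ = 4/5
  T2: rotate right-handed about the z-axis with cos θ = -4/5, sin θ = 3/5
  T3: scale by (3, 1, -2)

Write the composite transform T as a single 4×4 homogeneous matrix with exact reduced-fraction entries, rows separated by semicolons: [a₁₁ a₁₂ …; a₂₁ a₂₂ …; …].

T1 = [-3/5 -4/5 0 0; 4/5 -3/5 0 0; 0 0 1 0; 0 0 0 1]
T2·T1 = [0 1 0 0; -1 0 0 0; 0 0 1 0; 0 0 0 1]
T3·…·T1 = [0 3 0 0; -1 0 0 0; 0 0 -2 0; 0 0 0 1]

T = [0 3 0 0; -1 0 0 0; 0 0 -2 0; 0 0 0 1]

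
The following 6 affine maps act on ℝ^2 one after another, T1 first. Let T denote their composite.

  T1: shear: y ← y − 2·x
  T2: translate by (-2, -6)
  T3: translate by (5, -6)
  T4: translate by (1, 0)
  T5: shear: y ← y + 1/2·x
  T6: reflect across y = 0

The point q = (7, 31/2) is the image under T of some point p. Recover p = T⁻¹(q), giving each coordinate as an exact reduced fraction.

T1 = [1 0 0; -2 1 0; 0 0 1]
T2·T1 = [1 0 -2; -2 1 -6; 0 0 1]
T3·…·T1 = [1 0 3; -2 1 -12; 0 0 1]
T4·…·T1 = [1 0 4; -2 1 -12; 0 0 1]
T5·…·T1 = [1 0 4; -3/2 1 -10; 0 0 1]
T6·…·T1 = [1 0 4; 3/2 -1 10; 0 0 1]
det M = -1; M⁻¹ = [1 0 -4; 3/2 -1 4; 0 0 1]
M⁻¹ · (7, 31/2)ᵀ = (3, -1)ᵀ

p = (3, -1)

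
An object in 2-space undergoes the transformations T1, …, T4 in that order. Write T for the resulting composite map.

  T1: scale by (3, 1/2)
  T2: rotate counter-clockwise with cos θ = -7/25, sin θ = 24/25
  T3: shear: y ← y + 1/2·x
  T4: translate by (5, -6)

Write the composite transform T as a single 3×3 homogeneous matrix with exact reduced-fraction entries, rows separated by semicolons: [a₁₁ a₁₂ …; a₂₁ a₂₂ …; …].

T1 = [3 0 0; 0 1/2 0; 0 0 1]
T2·T1 = [-21/25 -12/25 0; 72/25 -7/50 0; 0 0 1]
T3·…·T1 = [-21/25 -12/25 0; 123/50 -19/50 0; 0 0 1]
T4·…·T1 = [-21/25 -12/25 5; 123/50 -19/50 -6; 0 0 1]

T = [-21/25 -12/25 5; 123/50 -19/50 -6; 0 0 1]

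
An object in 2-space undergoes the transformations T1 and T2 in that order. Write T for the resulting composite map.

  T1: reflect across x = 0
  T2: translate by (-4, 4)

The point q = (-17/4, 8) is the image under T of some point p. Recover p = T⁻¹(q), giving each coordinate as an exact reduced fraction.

T1 = [-1 0 0; 0 1 0; 0 0 1]
T2·T1 = [-1 0 -4; 0 1 4; 0 0 1]
det M = -1; M⁻¹ = [-1 0 -4; 0 1 -4; 0 0 1]
M⁻¹ · (-17/4, 8)ᵀ = (1/4, 4)ᵀ

p = (1/4, 4)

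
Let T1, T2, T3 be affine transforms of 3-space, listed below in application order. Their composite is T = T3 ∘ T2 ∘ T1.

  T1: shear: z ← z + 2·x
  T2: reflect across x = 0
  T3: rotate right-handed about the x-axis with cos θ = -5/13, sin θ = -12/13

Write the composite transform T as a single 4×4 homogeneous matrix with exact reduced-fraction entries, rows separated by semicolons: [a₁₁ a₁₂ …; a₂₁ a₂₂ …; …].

T = [-1 0 0 0; 24/13 -5/13 12/13 0; -10/13 -12/13 -5/13 0; 0 0 0 1]

T1 = [1 0 0 0; 0 1 0 0; 2 0 1 0; 0 0 0 1]
T2·T1 = [-1 0 0 0; 0 1 0 0; 2 0 1 0; 0 0 0 1]
T3·…·T1 = [-1 0 0 0; 24/13 -5/13 12/13 0; -10/13 -12/13 -5/13 0; 0 0 0 1]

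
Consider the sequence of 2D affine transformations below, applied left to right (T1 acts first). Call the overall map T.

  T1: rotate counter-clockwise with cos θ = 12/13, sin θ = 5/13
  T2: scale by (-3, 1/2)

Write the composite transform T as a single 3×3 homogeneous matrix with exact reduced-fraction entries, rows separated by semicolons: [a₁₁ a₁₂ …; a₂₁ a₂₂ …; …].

T = [-36/13 15/13 0; 5/26 6/13 0; 0 0 1]

T1 = [12/13 -5/13 0; 5/13 12/13 0; 0 0 1]
T2·T1 = [-36/13 15/13 0; 5/26 6/13 0; 0 0 1]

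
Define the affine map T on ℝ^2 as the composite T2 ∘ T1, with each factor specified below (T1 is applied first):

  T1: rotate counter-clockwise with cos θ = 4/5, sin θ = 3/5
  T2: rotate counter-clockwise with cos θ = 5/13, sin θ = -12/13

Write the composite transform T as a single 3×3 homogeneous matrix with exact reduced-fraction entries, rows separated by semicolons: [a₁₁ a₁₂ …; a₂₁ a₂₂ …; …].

T = [56/65 33/65 0; -33/65 56/65 0; 0 0 1]

T1 = [4/5 -3/5 0; 3/5 4/5 0; 0 0 1]
T2·T1 = [56/65 33/65 0; -33/65 56/65 0; 0 0 1]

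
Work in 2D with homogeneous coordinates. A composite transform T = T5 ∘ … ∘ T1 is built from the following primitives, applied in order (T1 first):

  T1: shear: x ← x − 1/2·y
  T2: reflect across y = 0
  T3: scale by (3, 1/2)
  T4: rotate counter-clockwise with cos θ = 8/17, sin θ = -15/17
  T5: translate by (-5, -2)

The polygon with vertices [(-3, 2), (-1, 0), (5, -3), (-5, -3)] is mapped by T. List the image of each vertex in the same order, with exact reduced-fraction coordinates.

T1 shear: x ← x − 1/2·y: (-3, 2) → (-4, 2); (-1, 0) → (-1, 0); (5, -3) → (13/2, -3); (-5, -3) → (-7/2, -3)
T2 reflect across y = 0: (-4, 2) → (-4, -2); (-1, 0) → (-1, 0); (13/2, -3) → (13/2, 3); (-7/2, -3) → (-7/2, 3)
T3 scale by (3, 1/2): (-4, -2) → (-12, -1); (-1, 0) → (-3, 0); (13/2, 3) → (39/2, 3/2); (-7/2, 3) → (-21/2, 3/2)
T4 rotate counter-clockwise with cos θ = 8/17, sin θ = -15/17: (-12, -1) → (-111/17, 172/17); (-3, 0) → (-24/17, 45/17); (39/2, 3/2) → (21/2, -33/2); (-21/2, 3/2) → (-123/34, 339/34)
T5 translate by (-5, -2): (-111/17, 172/17) → (-196/17, 138/17); (-24/17, 45/17) → (-109/17, 11/17); (21/2, -33/2) → (11/2, -37/2); (-123/34, 339/34) → (-293/34, 271/34)

image vertices: (-196/17, 138/17), (-109/17, 11/17), (11/2, -37/2), (-293/34, 271/34)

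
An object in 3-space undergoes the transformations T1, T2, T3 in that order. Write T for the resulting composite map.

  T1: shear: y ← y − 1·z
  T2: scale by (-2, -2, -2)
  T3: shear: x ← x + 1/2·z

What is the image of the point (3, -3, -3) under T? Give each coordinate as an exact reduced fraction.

T1 shear: y ← y − 1·z: (3, -3, -3) → (3, 0, -3)
T2 scale by (-2, -2, -2): (3, 0, -3) → (-6, 0, 6)
T3 shear: x ← x + 1/2·z: (-6, 0, 6) → (-3, 0, 6)

T(p) = (-3, 0, 6)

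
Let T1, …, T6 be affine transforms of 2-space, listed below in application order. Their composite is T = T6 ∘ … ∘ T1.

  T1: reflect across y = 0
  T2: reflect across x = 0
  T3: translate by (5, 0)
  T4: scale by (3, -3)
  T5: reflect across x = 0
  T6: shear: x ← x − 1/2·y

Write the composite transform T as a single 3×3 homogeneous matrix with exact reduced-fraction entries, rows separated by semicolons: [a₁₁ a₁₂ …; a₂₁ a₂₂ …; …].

T1 = [1 0 0; 0 -1 0; 0 0 1]
T2·T1 = [-1 0 0; 0 -1 0; 0 0 1]
T3·…·T1 = [-1 0 5; 0 -1 0; 0 0 1]
T4·…·T1 = [-3 0 15; 0 3 0; 0 0 1]
T5·…·T1 = [3 0 -15; 0 3 0; 0 0 1]
T6·…·T1 = [3 -3/2 -15; 0 3 0; 0 0 1]

T = [3 -3/2 -15; 0 3 0; 0 0 1]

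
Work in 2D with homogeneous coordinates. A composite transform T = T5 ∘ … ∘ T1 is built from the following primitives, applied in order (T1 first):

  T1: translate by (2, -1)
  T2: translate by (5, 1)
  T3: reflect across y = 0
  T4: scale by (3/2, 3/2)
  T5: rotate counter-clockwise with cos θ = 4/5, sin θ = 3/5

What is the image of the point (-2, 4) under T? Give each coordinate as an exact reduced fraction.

T1 translate by (2, -1): (-2, 4) → (0, 3)
T2 translate by (5, 1): (0, 3) → (5, 4)
T3 reflect across y = 0: (5, 4) → (5, -4)
T4 scale by (3/2, 3/2): (5, -4) → (15/2, -6)
T5 rotate counter-clockwise with cos θ = 4/5, sin θ = 3/5: (15/2, -6) → (48/5, -3/10)

T(p) = (48/5, -3/10)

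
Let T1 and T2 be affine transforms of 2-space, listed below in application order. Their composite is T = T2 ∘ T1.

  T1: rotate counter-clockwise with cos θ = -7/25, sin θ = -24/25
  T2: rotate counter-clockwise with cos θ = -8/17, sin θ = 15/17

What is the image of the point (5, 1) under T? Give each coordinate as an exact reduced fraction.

T1 rotate counter-clockwise with cos θ = -7/25, sin θ = -24/25: (5, 1) → (-11/25, -127/25)
T2 rotate counter-clockwise with cos θ = -8/17, sin θ = 15/17: (-11/25, -127/25) → (1993/425, 851/425)

T(p) = (1993/425, 851/425)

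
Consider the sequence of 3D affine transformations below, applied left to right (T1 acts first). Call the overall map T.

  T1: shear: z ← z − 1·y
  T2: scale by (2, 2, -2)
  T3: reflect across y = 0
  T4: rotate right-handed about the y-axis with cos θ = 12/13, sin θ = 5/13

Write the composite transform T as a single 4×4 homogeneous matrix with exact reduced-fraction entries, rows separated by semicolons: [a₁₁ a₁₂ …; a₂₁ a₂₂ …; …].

T = [24/13 10/13 -10/13 0; 0 -2 0 0; -10/13 24/13 -24/13 0; 0 0 0 1]

T1 = [1 0 0 0; 0 1 0 0; 0 -1 1 0; 0 0 0 1]
T2·T1 = [2 0 0 0; 0 2 0 0; 0 2 -2 0; 0 0 0 1]
T3·…·T1 = [2 0 0 0; 0 -2 0 0; 0 2 -2 0; 0 0 0 1]
T4·…·T1 = [24/13 10/13 -10/13 0; 0 -2 0 0; -10/13 24/13 -24/13 0; 0 0 0 1]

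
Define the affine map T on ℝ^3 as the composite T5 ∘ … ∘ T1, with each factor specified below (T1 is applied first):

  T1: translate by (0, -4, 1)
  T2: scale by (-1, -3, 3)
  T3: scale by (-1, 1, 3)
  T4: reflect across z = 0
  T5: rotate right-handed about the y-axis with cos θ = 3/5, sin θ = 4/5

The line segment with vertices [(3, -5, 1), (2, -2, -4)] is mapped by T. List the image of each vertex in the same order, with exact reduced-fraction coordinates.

T1 translate by (0, -4, 1): (3, -5, 1) → (3, -9, 2); (2, -2, -4) → (2, -6, -3)
T2 scale by (-1, -3, 3): (3, -9, 2) → (-3, 27, 6); (2, -6, -3) → (-2, 18, -9)
T3 scale by (-1, 1, 3): (-3, 27, 6) → (3, 27, 18); (-2, 18, -9) → (2, 18, -27)
T4 reflect across z = 0: (3, 27, 18) → (3, 27, -18); (2, 18, -27) → (2, 18, 27)
T5 rotate right-handed about the y-axis with cos θ = 3/5, sin θ = 4/5: (3, 27, -18) → (-63/5, 27, -66/5); (2, 18, 27) → (114/5, 18, 73/5)

image vertices: (-63/5, 27, -66/5), (114/5, 18, 73/5)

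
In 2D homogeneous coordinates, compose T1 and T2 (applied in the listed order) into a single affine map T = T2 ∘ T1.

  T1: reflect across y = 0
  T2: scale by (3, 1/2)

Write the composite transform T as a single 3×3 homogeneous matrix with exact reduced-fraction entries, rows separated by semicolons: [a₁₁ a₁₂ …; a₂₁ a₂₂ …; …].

T = [3 0 0; 0 -1/2 0; 0 0 1]

T1 = [1 0 0; 0 -1 0; 0 0 1]
T2·T1 = [3 0 0; 0 -1/2 0; 0 0 1]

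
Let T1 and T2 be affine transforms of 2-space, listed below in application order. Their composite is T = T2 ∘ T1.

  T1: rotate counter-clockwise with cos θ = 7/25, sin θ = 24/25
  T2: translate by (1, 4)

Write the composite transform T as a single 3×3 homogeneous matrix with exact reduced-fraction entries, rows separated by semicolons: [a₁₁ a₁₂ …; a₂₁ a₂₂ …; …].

T1 = [7/25 -24/25 0; 24/25 7/25 0; 0 0 1]
T2·T1 = [7/25 -24/25 1; 24/25 7/25 4; 0 0 1]

T = [7/25 -24/25 1; 24/25 7/25 4; 0 0 1]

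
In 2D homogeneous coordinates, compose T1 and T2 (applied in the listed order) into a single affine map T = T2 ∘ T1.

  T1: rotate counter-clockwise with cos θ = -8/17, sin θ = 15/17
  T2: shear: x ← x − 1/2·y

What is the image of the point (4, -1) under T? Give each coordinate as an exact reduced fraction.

T1 rotate counter-clockwise with cos θ = -8/17, sin θ = 15/17: (4, -1) → (-1, 4)
T2 shear: x ← x − 1/2·y: (-1, 4) → (-3, 4)

T(p) = (-3, 4)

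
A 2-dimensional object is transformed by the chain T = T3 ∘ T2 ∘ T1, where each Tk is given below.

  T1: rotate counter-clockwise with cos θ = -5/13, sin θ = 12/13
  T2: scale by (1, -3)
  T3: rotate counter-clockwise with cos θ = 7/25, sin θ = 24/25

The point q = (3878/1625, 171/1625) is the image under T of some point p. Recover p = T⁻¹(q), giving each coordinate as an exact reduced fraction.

T1 = [-5/13 -12/13 0; 12/13 -5/13 0; 0 0 1]
T2·T1 = [-5/13 -12/13 0; -36/13 15/13 0; 0 0 1]
T3·…·T1 = [829/325 -444/325 0; -372/325 -183/325 0; 0 0 1]
det M = -3; M⁻¹ = [61/325 -148/325 0; -124/325 -829/975 0; 0 0 1]
M⁻¹ · (3878/1625, 171/1625)ᵀ = (2/5, -1)ᵀ

p = (2/5, -1)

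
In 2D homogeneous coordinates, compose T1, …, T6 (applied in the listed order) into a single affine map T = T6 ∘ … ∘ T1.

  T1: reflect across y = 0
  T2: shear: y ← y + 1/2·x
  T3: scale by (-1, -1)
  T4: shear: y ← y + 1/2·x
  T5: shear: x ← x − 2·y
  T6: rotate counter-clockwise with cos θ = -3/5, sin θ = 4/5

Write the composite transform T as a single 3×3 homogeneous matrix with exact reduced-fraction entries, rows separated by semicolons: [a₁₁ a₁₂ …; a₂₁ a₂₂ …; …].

T1 = [1 0 0; 0 -1 0; 0 0 1]
T2·T1 = [1 0 0; 1/2 -1 0; 0 0 1]
T3·…·T1 = [-1 0 0; -1/2 1 0; 0 0 1]
T4·…·T1 = [-1 0 0; -1 1 0; 0 0 1]
T5·…·T1 = [1 -2 0; -1 1 0; 0 0 1]
T6·…·T1 = [1/5 2/5 0; 7/5 -11/5 0; 0 0 1]

T = [1/5 2/5 0; 7/5 -11/5 0; 0 0 1]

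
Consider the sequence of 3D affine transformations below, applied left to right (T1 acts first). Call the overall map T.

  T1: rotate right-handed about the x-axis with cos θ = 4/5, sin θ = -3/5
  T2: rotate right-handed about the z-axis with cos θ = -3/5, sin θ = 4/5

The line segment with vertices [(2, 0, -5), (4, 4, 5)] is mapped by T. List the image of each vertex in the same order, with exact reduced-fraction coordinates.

image vertices: (6/5, 17/5, -4), (-184/25, -13/25, 8/5)

T1 rotate right-handed about the x-axis with cos θ = 4/5, sin θ = -3/5: (2, 0, -5) → (2, -3, -4); (4, 4, 5) → (4, 31/5, 8/5)
T2 rotate right-handed about the z-axis with cos θ = -3/5, sin θ = 4/5: (2, -3, -4) → (6/5, 17/5, -4); (4, 31/5, 8/5) → (-184/25, -13/25, 8/5)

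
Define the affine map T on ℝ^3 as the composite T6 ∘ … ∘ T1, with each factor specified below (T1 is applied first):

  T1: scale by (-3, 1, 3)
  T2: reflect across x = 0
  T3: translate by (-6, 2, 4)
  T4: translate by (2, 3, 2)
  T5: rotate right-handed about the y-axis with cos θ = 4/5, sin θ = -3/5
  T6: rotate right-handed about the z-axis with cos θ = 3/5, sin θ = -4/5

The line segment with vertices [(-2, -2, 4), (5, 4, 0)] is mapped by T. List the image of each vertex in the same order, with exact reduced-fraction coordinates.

image vertices: (-222/25, 421/25, 42/5), (258/25, 31/25, 57/5)

T1 scale by (-3, 1, 3): (-2, -2, 4) → (6, -2, 12); (5, 4, 0) → (-15, 4, 0)
T2 reflect across x = 0: (6, -2, 12) → (-6, -2, 12); (-15, 4, 0) → (15, 4, 0)
T3 translate by (-6, 2, 4): (-6, -2, 12) → (-12, 0, 16); (15, 4, 0) → (9, 6, 4)
T4 translate by (2, 3, 2): (-12, 0, 16) → (-10, 3, 18); (9, 6, 4) → (11, 9, 6)
T5 rotate right-handed about the y-axis with cos θ = 4/5, sin θ = -3/5: (-10, 3, 18) → (-94/5, 3, 42/5); (11, 9, 6) → (26/5, 9, 57/5)
T6 rotate right-handed about the z-axis with cos θ = 3/5, sin θ = -4/5: (-94/5, 3, 42/5) → (-222/25, 421/25, 42/5); (26/5, 9, 57/5) → (258/25, 31/25, 57/5)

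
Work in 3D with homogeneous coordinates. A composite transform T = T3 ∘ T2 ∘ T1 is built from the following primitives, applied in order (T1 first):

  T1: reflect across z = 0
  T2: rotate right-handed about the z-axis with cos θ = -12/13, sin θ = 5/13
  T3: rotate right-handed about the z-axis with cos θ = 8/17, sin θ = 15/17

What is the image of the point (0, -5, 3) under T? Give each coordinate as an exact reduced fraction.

T(p) = (-700/221, 855/221, -3)

T1 reflect across z = 0: (0, -5, 3) → (0, -5, -3)
T2 rotate right-handed about the z-axis with cos θ = -12/13, sin θ = 5/13: (0, -5, -3) → (25/13, 60/13, -3)
T3 rotate right-handed about the z-axis with cos θ = 8/17, sin θ = 15/17: (25/13, 60/13, -3) → (-700/221, 855/221, -3)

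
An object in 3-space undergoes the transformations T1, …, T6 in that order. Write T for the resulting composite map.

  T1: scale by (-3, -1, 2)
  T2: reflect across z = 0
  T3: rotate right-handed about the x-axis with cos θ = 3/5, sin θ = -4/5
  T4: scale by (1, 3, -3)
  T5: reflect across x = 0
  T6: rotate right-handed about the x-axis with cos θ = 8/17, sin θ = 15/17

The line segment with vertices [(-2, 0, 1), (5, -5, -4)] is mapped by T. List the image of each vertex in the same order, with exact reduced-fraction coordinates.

image vertices: (-6, -462/85, -216/85), (15, 1308/85, 2019/85)

T1 scale by (-3, -1, 2): (-2, 0, 1) → (6, 0, 2); (5, -5, -4) → (-15, 5, -8)
T2 reflect across z = 0: (6, 0, 2) → (6, 0, -2); (-15, 5, -8) → (-15, 5, 8)
T3 rotate right-handed about the x-axis with cos θ = 3/5, sin θ = -4/5: (6, 0, -2) → (6, -8/5, -6/5); (-15, 5, 8) → (-15, 47/5, 4/5)
T4 scale by (1, 3, -3): (6, -8/5, -6/5) → (6, -24/5, 18/5); (-15, 47/5, 4/5) → (-15, 141/5, -12/5)
T5 reflect across x = 0: (6, -24/5, 18/5) → (-6, -24/5, 18/5); (-15, 141/5, -12/5) → (15, 141/5, -12/5)
T6 rotate right-handed about the x-axis with cos θ = 8/17, sin θ = 15/17: (-6, -24/5, 18/5) → (-6, -462/85, -216/85); (15, 141/5, -12/5) → (15, 1308/85, 2019/85)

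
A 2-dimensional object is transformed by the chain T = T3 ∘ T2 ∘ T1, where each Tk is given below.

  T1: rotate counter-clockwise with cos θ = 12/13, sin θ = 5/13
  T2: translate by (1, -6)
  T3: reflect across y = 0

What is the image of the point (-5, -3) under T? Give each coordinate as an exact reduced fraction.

T(p) = (-32/13, 139/13)

T1 rotate counter-clockwise with cos θ = 12/13, sin θ = 5/13: (-5, -3) → (-45/13, -61/13)
T2 translate by (1, -6): (-45/13, -61/13) → (-32/13, -139/13)
T3 reflect across y = 0: (-32/13, -139/13) → (-32/13, 139/13)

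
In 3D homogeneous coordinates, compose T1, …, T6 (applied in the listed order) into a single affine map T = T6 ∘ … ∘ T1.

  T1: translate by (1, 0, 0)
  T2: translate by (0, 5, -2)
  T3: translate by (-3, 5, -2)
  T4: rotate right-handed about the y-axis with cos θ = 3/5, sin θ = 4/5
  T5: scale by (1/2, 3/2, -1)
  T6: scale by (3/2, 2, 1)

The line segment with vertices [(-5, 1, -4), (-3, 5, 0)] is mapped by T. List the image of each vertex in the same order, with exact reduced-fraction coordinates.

image vertices: (-159/20, 33, -4/5), (-93/20, 45, -8/5)

T1 translate by (1, 0, 0): (-5, 1, -4) → (-4, 1, -4); (-3, 5, 0) → (-2, 5, 0)
T2 translate by (0, 5, -2): (-4, 1, -4) → (-4, 6, -6); (-2, 5, 0) → (-2, 10, -2)
T3 translate by (-3, 5, -2): (-4, 6, -6) → (-7, 11, -8); (-2, 10, -2) → (-5, 15, -4)
T4 rotate right-handed about the y-axis with cos θ = 3/5, sin θ = 4/5: (-7, 11, -8) → (-53/5, 11, 4/5); (-5, 15, -4) → (-31/5, 15, 8/5)
T5 scale by (1/2, 3/2, -1): (-53/5, 11, 4/5) → (-53/10, 33/2, -4/5); (-31/5, 15, 8/5) → (-31/10, 45/2, -8/5)
T6 scale by (3/2, 2, 1): (-53/10, 33/2, -4/5) → (-159/20, 33, -4/5); (-31/10, 45/2, -8/5) → (-93/20, 45, -8/5)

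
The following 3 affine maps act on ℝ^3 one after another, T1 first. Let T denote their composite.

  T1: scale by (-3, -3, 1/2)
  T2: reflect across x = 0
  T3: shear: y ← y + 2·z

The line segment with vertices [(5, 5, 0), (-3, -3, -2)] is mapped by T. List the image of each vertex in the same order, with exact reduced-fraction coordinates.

T1 scale by (-3, -3, 1/2): (5, 5, 0) → (-15, -15, 0); (-3, -3, -2) → (9, 9, -1)
T2 reflect across x = 0: (-15, -15, 0) → (15, -15, 0); (9, 9, -1) → (-9, 9, -1)
T3 shear: y ← y + 2·z: (15, -15, 0) → (15, -15, 0); (-9, 9, -1) → (-9, 7, -1)

image vertices: (15, -15, 0), (-9, 7, -1)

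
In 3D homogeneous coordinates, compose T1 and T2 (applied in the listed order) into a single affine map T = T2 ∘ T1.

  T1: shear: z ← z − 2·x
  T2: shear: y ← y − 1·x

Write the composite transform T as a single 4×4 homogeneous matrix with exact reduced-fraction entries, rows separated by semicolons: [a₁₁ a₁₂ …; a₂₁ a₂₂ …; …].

T = [1 0 0 0; -1 1 0 0; -2 0 1 0; 0 0 0 1]

T1 = [1 0 0 0; 0 1 0 0; -2 0 1 0; 0 0 0 1]
T2·T1 = [1 0 0 0; -1 1 0 0; -2 0 1 0; 0 0 0 1]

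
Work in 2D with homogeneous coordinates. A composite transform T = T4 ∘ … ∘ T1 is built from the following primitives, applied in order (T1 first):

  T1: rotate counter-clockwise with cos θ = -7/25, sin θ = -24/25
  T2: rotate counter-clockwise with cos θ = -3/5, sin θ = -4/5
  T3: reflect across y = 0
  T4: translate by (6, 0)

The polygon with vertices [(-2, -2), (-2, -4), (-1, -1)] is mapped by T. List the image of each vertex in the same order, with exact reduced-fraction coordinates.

T1 rotate counter-clockwise with cos θ = -7/25, sin θ = -24/25: (-2, -2) → (-34/25, 62/25); (-2, -4) → (-82/25, 76/25); (-1, -1) → (-17/25, 31/25)
T2 rotate counter-clockwise with cos θ = -3/5, sin θ = -4/5: (-34/25, 62/25) → (14/5, -2/5); (-82/25, 76/25) → (22/5, 4/5); (-17/25, 31/25) → (7/5, -1/5)
T3 reflect across y = 0: (14/5, -2/5) → (14/5, 2/5); (22/5, 4/5) → (22/5, -4/5); (7/5, -1/5) → (7/5, 1/5)
T4 translate by (6, 0): (14/5, 2/5) → (44/5, 2/5); (22/5, -4/5) → (52/5, -4/5); (7/5, 1/5) → (37/5, 1/5)

image vertices: (44/5, 2/5), (52/5, -4/5), (37/5, 1/5)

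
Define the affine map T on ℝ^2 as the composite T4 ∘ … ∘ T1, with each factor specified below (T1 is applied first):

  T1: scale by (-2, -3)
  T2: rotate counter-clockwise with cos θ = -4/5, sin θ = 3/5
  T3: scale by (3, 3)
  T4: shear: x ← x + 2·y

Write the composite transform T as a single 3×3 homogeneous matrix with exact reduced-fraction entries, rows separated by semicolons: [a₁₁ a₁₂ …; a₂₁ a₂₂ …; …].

T = [-12/5 99/5 0; -18/5 36/5 0; 0 0 1]

T1 = [-2 0 0; 0 -3 0; 0 0 1]
T2·T1 = [8/5 9/5 0; -6/5 12/5 0; 0 0 1]
T3·…·T1 = [24/5 27/5 0; -18/5 36/5 0; 0 0 1]
T4·…·T1 = [-12/5 99/5 0; -18/5 36/5 0; 0 0 1]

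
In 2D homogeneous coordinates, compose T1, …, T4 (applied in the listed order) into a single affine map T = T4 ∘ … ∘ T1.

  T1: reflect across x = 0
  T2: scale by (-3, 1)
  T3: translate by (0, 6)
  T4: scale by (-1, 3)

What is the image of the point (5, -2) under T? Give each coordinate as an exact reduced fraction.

T(p) = (-15, 12)

T1 reflect across x = 0: (5, -2) → (-5, -2)
T2 scale by (-3, 1): (-5, -2) → (15, -2)
T3 translate by (0, 6): (15, -2) → (15, 4)
T4 scale by (-1, 3): (15, 4) → (-15, 12)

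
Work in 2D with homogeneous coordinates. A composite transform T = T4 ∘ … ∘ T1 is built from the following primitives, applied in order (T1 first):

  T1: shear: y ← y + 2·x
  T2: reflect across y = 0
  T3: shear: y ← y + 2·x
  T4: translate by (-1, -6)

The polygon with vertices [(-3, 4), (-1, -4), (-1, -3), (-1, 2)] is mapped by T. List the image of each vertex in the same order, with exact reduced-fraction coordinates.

image vertices: (-4, -10), (-2, -2), (-2, -3), (-2, -8)

T1 shear: y ← y + 2·x: (-3, 4) → (-3, -2); (-1, -4) → (-1, -6); (-1, -3) → (-1, -5); (-1, 2) → (-1, 0)
T2 reflect across y = 0: (-3, -2) → (-3, 2); (-1, -6) → (-1, 6); (-1, -5) → (-1, 5); (-1, 0) → (-1, 0)
T3 shear: y ← y + 2·x: (-3, 2) → (-3, -4); (-1, 6) → (-1, 4); (-1, 5) → (-1, 3); (-1, 0) → (-1, -2)
T4 translate by (-1, -6): (-3, -4) → (-4, -10); (-1, 4) → (-2, -2); (-1, 3) → (-2, -3); (-1, -2) → (-2, -8)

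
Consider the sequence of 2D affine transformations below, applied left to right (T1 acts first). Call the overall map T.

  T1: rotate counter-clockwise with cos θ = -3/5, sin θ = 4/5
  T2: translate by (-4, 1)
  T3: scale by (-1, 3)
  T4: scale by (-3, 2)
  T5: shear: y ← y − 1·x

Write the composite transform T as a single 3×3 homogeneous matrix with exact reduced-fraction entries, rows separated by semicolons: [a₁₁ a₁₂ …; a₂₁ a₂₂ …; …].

T = [-9/5 -12/5 -12; 33/5 -6/5 18; 0 0 1]

T1 = [-3/5 -4/5 0; 4/5 -3/5 0; 0 0 1]
T2·T1 = [-3/5 -4/5 -4; 4/5 -3/5 1; 0 0 1]
T3·…·T1 = [3/5 4/5 4; 12/5 -9/5 3; 0 0 1]
T4·…·T1 = [-9/5 -12/5 -12; 24/5 -18/5 6; 0 0 1]
T5·…·T1 = [-9/5 -12/5 -12; 33/5 -6/5 18; 0 0 1]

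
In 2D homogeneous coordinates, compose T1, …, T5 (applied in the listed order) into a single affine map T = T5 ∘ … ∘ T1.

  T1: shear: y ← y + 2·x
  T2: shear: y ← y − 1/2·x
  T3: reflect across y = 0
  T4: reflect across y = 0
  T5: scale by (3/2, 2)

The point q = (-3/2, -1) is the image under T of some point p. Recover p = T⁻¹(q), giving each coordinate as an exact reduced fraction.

T1 = [1 0 0; 2 1 0; 0 0 1]
T2·T1 = [1 0 0; 3/2 1 0; 0 0 1]
T3·…·T1 = [1 0 0; -3/2 -1 0; 0 0 1]
T4·…·T1 = [1 0 0; 3/2 1 0; 0 0 1]
T5·…·T1 = [3/2 0 0; 3 2 0; 0 0 1]
det M = 3; M⁻¹ = [2/3 0 0; -1 1/2 0; 0 0 1]
M⁻¹ · (-3/2, -1)ᵀ = (-1, 1)ᵀ

p = (-1, 1)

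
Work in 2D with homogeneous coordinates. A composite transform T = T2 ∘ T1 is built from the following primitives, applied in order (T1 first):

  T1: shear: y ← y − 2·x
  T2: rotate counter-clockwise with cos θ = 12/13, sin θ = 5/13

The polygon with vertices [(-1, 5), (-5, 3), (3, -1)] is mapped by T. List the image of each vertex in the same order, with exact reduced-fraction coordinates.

image vertices: (-47/13, 79/13), (-125/13, 131/13), (71/13, -69/13)

T1 shear: y ← y − 2·x: (-1, 5) → (-1, 7); (-5, 3) → (-5, 13); (3, -1) → (3, -7)
T2 rotate counter-clockwise with cos θ = 12/13, sin θ = 5/13: (-1, 7) → (-47/13, 79/13); (-5, 13) → (-125/13, 131/13); (3, -7) → (71/13, -69/13)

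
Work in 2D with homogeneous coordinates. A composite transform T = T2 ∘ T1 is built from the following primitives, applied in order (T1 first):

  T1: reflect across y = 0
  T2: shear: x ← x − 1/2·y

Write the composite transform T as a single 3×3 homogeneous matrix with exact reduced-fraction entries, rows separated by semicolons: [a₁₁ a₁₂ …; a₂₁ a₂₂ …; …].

T = [1 1/2 0; 0 -1 0; 0 0 1]

T1 = [1 0 0; 0 -1 0; 0 0 1]
T2·T1 = [1 1/2 0; 0 -1 0; 0 0 1]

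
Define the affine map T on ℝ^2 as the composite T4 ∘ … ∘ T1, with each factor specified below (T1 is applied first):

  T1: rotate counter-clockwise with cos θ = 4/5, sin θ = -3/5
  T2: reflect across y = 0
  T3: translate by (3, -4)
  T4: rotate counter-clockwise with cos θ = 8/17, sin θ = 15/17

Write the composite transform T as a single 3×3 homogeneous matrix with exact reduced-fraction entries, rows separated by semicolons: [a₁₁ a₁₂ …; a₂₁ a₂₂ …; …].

T = [-13/85 84/85 84/17; 84/85 13/85 13/17; 0 0 1]

T1 = [4/5 3/5 0; -3/5 4/5 0; 0 0 1]
T2·T1 = [4/5 3/5 0; 3/5 -4/5 0; 0 0 1]
T3·…·T1 = [4/5 3/5 3; 3/5 -4/5 -4; 0 0 1]
T4·…·T1 = [-13/85 84/85 84/17; 84/85 13/85 13/17; 0 0 1]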